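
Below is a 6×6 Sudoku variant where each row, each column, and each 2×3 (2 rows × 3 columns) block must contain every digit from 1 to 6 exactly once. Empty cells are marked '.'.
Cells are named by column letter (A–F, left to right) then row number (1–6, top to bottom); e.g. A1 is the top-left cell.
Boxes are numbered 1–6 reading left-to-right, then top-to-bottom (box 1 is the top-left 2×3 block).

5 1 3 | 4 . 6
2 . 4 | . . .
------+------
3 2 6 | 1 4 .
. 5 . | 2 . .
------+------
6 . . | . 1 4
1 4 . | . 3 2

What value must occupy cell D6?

6

Cell D6 itself could take any of {5, 6} by direct elimination.
Consider where 6 can go in row 6.
C6 is out (column C already has a 6).
So the only cell in row 6 that can hold 6 is D6.
Therefore D6 = 6.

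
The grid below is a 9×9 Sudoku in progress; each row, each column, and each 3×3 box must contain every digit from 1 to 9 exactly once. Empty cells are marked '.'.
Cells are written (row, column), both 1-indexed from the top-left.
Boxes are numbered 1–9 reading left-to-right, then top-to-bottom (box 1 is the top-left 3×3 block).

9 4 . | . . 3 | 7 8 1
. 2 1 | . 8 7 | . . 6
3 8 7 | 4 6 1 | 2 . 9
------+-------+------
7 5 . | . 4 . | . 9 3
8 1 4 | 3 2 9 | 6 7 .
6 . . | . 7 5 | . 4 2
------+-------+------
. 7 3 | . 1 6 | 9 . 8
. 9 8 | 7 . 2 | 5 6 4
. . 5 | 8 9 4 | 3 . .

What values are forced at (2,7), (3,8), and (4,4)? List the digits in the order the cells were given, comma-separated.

4,5,6

For (2,7):
  Row 2 already contains {1, 2, 6, 7, 8}.
  Column 7 already contains {2, 3, 5, 6, 7, 9}.
  Its 3×3 block (box 3) already contains {1, 2, 6, 7, 8, 9}.
  The only value from 1–9 not eliminated is 4, so (2,7) = 4.
For (3,8):
  Row 3 already contains {1, 2, 3, 4, 6, 7, 8, 9}.
  Column 8 already contains {4, 6, 7, 8, 9}.
  Its 3×3 block (box 3) already contains {1, 2, 6, 7, 8, 9}.
  The only value from 1–9 not eliminated is 5, so (3,8) = 5.
For (4,4):
  Consider where 6 can go in column 4.
  (1,4) is out (box 2 already has a 6).
  (2,4) is out (row 2 already has a 6).
  (6,4) is out (row 6 already has a 6).
  (7,4) is out (row 7 already has a 6).
  So the only cell in column 4 that can hold 6 is (4,4).
  So (4,4) = 6.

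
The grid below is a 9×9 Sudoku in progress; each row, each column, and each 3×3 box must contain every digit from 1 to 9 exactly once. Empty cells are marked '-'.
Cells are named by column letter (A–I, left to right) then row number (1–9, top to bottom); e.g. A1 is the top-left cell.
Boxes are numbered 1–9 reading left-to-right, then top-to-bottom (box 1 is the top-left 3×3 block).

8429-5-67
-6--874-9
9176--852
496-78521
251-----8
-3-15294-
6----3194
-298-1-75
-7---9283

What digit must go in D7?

Cell D7 itself could take any of {2, 5, 7} by direct elimination.
Consider where 7 can go in row 7.
B7 is out (column B already has a 7).
C7 is out (column C already has a 7).
E7 is out (column E already has a 7).
So the only cell in row 7 that can hold 7 is D7.
Therefore D7 = 7.

7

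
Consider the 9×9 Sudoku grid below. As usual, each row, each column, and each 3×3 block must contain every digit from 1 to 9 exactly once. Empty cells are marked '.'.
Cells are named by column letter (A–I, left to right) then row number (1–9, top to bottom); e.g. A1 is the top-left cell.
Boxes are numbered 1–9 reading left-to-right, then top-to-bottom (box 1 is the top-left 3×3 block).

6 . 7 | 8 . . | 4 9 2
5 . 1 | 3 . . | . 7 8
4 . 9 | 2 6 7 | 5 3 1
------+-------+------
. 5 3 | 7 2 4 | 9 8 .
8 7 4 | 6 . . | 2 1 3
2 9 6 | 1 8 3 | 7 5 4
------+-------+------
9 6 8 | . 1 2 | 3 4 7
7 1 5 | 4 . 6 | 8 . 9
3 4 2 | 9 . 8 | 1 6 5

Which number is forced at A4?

Row 4 already contains {2, 3, 4, 5, 7, 8, 9}.
Column A already contains {2, 3, 4, 5, 6, 7, 8, 9}.
Its 3×3 block (box 4) already contains {2, 3, 4, 5, 6, 7, 8, 9}.
The only value from 1–9 not eliminated is 1, so A4 = 1.

1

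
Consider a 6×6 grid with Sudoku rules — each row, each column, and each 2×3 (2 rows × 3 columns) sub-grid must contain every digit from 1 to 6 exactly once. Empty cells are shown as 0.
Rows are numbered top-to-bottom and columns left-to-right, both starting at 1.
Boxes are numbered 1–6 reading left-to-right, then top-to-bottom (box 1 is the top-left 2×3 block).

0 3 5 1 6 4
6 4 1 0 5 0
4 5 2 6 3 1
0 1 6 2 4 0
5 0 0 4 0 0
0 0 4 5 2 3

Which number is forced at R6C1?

Row 6 already contains {2, 3, 4, 5}.
Column 1 already contains {4, 5, 6}.
Its 2×3 block (box 5) already contains {4, 5}.
The only value from 1–6 not eliminated is 1, so R6C1 = 1.

1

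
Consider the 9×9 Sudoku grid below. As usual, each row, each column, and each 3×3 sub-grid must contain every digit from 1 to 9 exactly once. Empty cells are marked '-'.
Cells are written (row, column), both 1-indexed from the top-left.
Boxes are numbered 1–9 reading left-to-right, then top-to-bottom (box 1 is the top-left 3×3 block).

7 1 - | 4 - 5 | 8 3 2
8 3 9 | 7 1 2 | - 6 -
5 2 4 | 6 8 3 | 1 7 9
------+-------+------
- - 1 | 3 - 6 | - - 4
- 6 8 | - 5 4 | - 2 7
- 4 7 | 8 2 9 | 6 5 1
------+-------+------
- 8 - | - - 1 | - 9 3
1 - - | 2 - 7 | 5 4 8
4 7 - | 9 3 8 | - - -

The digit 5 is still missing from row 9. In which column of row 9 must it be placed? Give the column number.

Consider where 5 can go in row 9.
(9,7) is out (column 7 already has a 5).
(9,8) is out (column 8 already has a 5).
(9,9) is out (box 9 already has a 5).
So the only cell in row 9 that can hold 5 is (9,3).
That is column 3.

3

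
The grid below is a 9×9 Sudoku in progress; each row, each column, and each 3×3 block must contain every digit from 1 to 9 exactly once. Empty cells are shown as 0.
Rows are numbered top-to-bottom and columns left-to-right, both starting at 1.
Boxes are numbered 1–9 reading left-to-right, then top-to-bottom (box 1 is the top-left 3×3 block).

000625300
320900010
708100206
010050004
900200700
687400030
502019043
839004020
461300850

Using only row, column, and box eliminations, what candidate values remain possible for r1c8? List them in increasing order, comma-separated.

7,8,9

Row 1 already contains {2, 3, 5, 6}.
Column 8 already contains {1, 2, 3, 4, 5}.
Its 3×3 block (box 3) already contains {1, 2, 3, 6}.
Removing those from 1–9 leaves {7, 8, 9} as the candidates for r1c8.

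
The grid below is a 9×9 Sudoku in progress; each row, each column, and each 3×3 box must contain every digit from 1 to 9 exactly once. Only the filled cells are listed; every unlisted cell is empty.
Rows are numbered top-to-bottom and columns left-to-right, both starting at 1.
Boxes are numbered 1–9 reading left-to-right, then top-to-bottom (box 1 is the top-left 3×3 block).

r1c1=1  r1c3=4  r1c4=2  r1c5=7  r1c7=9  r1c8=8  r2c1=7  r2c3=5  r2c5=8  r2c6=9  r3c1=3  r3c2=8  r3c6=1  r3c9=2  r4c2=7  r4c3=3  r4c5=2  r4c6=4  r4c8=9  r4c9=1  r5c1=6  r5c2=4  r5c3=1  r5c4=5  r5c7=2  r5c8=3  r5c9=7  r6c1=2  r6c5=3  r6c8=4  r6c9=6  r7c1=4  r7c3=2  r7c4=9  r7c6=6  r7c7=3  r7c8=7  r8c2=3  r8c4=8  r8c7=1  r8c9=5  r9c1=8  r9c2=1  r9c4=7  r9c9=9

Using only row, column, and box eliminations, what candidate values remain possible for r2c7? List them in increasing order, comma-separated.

Row 2 already contains {5, 7, 8, 9}.
Column 7 already contains {1, 2, 3, 9}.
Its 3×3 block (box 3) already contains {2, 8, 9}.
Removing those from 1–9 leaves {4, 6} as the candidates for r2c7.

4,6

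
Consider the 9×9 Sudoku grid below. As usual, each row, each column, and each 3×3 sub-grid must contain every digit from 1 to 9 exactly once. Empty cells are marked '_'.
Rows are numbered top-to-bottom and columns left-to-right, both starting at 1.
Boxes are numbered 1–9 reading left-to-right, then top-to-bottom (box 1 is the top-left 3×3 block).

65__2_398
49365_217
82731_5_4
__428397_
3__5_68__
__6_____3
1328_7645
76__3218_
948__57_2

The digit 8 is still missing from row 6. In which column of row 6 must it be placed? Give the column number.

2

Consider where 8 can go in row 6.
R6C1 is out (column 1 already has a 8). R6C4 is out (column 4 already has a 8). R6C5 is out (column 5 already has a 8). R6C6 is out (box 5 already has a 8). The remaining empty cells in row 6 are similarly blocked.
So the only cell in row 6 that can hold 8 is R6C2.
That is column 2.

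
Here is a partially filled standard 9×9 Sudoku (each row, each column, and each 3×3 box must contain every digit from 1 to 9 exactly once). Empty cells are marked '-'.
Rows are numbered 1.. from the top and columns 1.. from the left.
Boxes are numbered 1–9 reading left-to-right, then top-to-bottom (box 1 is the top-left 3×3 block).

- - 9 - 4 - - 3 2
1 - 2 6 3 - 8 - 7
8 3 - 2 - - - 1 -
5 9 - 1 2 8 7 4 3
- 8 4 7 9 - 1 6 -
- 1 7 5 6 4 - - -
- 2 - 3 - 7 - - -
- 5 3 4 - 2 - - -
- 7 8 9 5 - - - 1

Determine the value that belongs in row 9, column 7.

3

Cell row 9, column 7 itself could take any of {2, 3, 4, 6} by direct elimination.
Consider where 3 can go in column 7.
row 1, column 7 is out (row 1 already has a 3).
row 3, column 7 is out (row 3 already has a 3).
row 6, column 7 is out (box 6 already has a 3).
row 7, column 7 is out (row 7 already has a 3).
row 8, column 7 is out (row 8 already has a 3).
So the only cell in column 7 that can hold 3 is row 9, column 7.
Therefore row 9, column 7 = 3.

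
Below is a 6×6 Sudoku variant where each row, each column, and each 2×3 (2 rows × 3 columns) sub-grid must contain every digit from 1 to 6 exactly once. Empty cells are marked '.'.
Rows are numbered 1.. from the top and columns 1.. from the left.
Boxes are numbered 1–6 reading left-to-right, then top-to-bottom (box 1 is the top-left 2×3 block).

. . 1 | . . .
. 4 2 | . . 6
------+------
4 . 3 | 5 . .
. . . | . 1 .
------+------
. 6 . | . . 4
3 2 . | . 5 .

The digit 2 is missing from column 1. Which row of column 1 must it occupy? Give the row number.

4

Consider where 2 can go in column 1.
row 1, column 1 is out (box 1 already has a 2).
row 2, column 1 is out (row 2 already has a 2).
row 5, column 1 is out (box 5 already has a 2).
So the only cell in column 1 that can hold 2 is row 4, column 1.
That is row 4.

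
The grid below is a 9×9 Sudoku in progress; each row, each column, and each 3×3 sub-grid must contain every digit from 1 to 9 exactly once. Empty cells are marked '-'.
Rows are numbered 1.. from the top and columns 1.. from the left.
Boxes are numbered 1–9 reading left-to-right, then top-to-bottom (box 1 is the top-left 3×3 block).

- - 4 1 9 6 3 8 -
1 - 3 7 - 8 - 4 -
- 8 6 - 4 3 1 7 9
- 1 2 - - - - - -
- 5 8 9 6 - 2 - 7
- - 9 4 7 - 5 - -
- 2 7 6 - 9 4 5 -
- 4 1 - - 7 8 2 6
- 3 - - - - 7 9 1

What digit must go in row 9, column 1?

6

Cell row 9, column 1 itself could take any of {5, 6, 8} by direct elimination.
Consider where 6 can go in box 7.
row 7, column 1 is out (row 7 already has a 6).
row 8, column 1 is out (row 8 already has a 6).
row 9, column 3 is out (column 3 already has a 6).
So the only cell in box 7 that can hold 6 is row 9, column 1.
Therefore row 9, column 1 = 6.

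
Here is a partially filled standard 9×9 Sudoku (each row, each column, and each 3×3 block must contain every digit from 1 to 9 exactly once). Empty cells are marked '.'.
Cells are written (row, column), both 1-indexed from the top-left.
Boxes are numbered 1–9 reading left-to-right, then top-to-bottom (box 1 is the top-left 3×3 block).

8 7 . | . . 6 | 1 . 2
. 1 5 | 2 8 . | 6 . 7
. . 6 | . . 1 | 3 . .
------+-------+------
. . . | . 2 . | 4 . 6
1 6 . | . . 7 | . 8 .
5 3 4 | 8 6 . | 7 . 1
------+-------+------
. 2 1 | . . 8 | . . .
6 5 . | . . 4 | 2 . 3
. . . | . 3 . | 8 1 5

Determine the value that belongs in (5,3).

2

Cell (5,3) itself could take any of {2, 9} by direct elimination.
Consider where 2 can go in column 3.
(1,3) is out (row 1 already has a 2).
(4,3) is out (row 4 already has a 2).
(8,3) is out (row 8 already has a 2).
(9,3) is out (box 7 already has a 2).
So the only cell in column 3 that can hold 2 is (5,3).
Therefore (5,3) = 2.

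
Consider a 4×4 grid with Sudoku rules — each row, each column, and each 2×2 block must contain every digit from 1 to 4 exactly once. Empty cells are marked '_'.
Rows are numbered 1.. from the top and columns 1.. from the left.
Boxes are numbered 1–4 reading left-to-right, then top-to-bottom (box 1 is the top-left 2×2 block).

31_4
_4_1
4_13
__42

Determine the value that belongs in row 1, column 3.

Row 1 already contains {1, 3, 4}.
Column 3 already contains {1, 4}.
Its 2×2 block (box 2) already contains {1, 4}.
The only value from 1–4 not eliminated is 2, so row 1, column 3 = 2.

2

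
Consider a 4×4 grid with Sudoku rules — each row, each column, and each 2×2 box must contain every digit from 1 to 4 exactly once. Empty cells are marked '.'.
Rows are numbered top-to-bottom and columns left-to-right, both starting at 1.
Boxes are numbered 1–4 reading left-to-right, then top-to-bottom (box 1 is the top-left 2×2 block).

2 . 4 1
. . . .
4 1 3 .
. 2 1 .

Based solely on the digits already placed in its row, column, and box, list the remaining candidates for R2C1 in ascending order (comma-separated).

1,3

Row 2 already contains {}.
Column 1 already contains {2, 4}.
Its 2×2 block (box 1) already contains {2}.
Removing those from 1–4 leaves {1, 3} as the candidates for R2C1.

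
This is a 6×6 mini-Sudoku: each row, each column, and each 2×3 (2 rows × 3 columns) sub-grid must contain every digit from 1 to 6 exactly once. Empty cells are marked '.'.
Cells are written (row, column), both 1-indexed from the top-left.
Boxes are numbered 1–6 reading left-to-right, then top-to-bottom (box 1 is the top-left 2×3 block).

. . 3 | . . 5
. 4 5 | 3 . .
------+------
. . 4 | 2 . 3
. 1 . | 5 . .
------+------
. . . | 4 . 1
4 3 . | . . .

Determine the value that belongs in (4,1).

Cell (4,1) itself could take any of {2, 3, 6} by direct elimination.
Consider where 3 can go in column 1.
(1,1) is out (row 1 already has a 3).
(2,1) is out (row 2 already has a 3).
(3,1) is out (row 3 already has a 3).
(5,1) is out (box 5 already has a 3).
So the only cell in column 1 that can hold 3 is (4,1).
Therefore (4,1) = 3.

3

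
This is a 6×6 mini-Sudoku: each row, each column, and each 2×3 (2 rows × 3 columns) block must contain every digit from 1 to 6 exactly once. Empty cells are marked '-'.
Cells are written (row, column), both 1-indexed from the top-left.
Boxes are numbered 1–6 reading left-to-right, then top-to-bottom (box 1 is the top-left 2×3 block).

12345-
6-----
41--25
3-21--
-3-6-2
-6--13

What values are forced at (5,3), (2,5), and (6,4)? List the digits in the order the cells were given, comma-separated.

For (5,3):
  Consider where 1 can go in row 5.
  (5,1) is out (column 1 already has a 1).
  (5,5) is out (column 5 already has a 1).
  So the only cell in row 5 that can hold 1 is (5,3).
  So (5,3) = 1.
For (2,5):
  Row 2 already contains {6}.
  Column 5 already contains {1, 2, 5}.
  Its 2×3 block (box 2) already contains {4, 5}.
  The only value from 1–6 not eliminated is 3, so (2,5) = 3.
For (6,4):
  Row 6 already contains {1, 3, 6}.
  Column 4 already contains {1, 4, 6}.
  Its 2×3 block (box 6) already contains {1, 2, 3, 6}.
  The only value from 1–6 not eliminated is 5, so (6,4) = 5.

1,3,5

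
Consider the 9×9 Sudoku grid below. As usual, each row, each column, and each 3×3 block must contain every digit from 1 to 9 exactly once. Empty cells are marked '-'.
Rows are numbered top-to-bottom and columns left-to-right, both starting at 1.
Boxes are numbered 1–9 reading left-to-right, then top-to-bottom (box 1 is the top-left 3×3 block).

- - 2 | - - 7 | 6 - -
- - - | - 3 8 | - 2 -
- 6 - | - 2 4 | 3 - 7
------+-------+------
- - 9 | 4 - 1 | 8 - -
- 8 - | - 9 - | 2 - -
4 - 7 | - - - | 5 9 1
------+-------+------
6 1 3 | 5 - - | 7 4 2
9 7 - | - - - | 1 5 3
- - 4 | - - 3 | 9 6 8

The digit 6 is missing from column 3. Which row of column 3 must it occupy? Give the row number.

5

Consider where 6 can go in column 3.
R2C3 is out (box 1 already has a 6).
R3C3 is out (row 3 already has a 6).
R8C3 is out (box 7 already has a 6).
So the only cell in column 3 that can hold 6 is R5C3.
That is row 5.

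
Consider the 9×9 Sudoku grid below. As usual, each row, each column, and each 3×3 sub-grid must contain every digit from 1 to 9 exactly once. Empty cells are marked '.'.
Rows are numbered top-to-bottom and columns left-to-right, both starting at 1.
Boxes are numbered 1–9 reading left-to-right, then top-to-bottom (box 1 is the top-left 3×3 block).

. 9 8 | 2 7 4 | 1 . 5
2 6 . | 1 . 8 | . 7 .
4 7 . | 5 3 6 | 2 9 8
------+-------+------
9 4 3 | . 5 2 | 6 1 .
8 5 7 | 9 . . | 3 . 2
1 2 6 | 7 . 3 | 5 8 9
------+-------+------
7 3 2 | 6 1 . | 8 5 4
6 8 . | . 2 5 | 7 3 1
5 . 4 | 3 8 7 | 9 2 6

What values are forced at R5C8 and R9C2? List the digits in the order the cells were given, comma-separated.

4,1

For R5C8:
  Row 5 already contains {2, 3, 5, 7, 8, 9}.
  Column 8 already contains {1, 2, 3, 5, 7, 8, 9}.
  Its 3×3 block (box 6) already contains {1, 2, 3, 5, 6, 8, 9}.
  The only value from 1–9 not eliminated is 4, so R5C8 = 4.
For R9C2:
  Row 9 already contains {2, 3, 4, 5, 6, 7, 8, 9}.
  Column 2 already contains {2, 3, 4, 5, 6, 7, 8, 9}.
  Its 3×3 block (box 7) already contains {2, 3, 4, 5, 6, 7, 8}.
  The only value from 1–9 not eliminated is 1, so R9C2 = 1.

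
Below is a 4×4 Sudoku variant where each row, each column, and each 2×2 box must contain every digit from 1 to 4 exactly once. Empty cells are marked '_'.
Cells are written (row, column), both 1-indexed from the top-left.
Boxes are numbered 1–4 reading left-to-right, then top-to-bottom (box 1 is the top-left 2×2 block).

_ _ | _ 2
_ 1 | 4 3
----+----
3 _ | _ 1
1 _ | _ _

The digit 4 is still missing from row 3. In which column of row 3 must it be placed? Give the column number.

2

Consider where 4 can go in row 3.
(3,3) is out (column 3 already has a 4).
So the only cell in row 3 that can hold 4 is (3,2).
That is column 2.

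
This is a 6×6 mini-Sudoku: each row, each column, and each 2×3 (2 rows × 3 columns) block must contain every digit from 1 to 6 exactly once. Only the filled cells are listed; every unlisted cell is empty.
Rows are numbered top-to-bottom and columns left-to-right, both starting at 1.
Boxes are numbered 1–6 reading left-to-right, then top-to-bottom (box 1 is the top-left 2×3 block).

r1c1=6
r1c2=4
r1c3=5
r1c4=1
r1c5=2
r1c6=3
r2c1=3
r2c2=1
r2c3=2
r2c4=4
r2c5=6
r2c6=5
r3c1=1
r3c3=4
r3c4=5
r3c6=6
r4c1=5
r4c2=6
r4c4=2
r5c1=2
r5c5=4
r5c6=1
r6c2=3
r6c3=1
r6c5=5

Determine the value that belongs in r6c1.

Row 6 already contains {1, 3, 5}.
Column 1 already contains {1, 2, 3, 5, 6}.
Its 2×3 block (box 5) already contains {1, 2, 3}.
The only value from 1–6 not eliminated is 4, so r6c1 = 4.

4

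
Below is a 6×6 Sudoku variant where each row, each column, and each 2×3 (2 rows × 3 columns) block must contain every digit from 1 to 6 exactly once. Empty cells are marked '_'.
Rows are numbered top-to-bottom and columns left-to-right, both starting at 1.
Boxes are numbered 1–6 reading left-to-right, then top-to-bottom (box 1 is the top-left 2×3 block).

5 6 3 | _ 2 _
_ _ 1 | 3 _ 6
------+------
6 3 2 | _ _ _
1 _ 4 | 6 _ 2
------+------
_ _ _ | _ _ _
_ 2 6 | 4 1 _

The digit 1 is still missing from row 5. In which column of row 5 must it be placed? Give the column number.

Consider where 1 can go in row 5.
r5c1 is out (column 1 already has a 1).
r5c3 is out (column 3 already has a 1).
r5c4 is out (box 6 already has a 1).
r5c5 is out (column 5 already has a 1).
r5c6 is out (box 6 already has a 1).
So the only cell in row 5 that can hold 1 is r5c2.
That is column 2.

2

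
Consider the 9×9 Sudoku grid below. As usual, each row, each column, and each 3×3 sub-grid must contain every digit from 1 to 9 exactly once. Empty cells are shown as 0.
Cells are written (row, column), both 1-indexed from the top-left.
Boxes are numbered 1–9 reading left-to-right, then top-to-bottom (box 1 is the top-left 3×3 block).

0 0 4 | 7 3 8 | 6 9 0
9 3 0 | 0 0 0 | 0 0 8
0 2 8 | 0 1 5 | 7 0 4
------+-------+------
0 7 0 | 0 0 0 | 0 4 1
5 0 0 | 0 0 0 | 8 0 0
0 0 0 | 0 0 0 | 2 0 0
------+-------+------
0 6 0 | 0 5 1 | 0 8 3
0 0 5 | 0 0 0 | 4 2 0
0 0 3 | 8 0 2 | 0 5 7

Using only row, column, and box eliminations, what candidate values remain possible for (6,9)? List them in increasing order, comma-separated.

5,6,9

Row 6 already contains {2}.
Column 9 already contains {1, 3, 4, 7, 8}.
Its 3×3 block (box 6) already contains {1, 2, 4, 8}.
Removing those from 1–9 leaves {5, 6, 9} as the candidates for (6,9).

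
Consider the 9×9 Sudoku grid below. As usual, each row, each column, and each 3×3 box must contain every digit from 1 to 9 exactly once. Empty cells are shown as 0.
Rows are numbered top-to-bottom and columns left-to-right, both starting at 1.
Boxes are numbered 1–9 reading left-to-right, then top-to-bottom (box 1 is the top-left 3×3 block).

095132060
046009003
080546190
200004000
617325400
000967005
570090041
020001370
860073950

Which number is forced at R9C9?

2

Row 9 already contains {3, 5, 6, 7, 8, 9}.
Column 9 already contains {1, 3, 5}.
Its 3×3 block (box 9) already contains {1, 3, 4, 5, 7, 9}.
The only value from 1–9 not eliminated is 2, so R9C9 = 2.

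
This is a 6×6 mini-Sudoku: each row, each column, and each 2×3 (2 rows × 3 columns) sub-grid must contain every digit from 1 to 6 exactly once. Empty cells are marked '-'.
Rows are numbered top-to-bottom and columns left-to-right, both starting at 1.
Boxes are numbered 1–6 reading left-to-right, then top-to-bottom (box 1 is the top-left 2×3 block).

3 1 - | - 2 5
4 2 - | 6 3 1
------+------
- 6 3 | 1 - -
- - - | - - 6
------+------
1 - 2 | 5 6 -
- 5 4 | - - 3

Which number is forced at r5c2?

Row 5 already contains {1, 2, 5, 6}.
Column 2 already contains {1, 2, 5, 6}.
Its 2×3 block (box 5) already contains {1, 2, 4, 5}.
The only value from 1–6 not eliminated is 3, so r5c2 = 3.

3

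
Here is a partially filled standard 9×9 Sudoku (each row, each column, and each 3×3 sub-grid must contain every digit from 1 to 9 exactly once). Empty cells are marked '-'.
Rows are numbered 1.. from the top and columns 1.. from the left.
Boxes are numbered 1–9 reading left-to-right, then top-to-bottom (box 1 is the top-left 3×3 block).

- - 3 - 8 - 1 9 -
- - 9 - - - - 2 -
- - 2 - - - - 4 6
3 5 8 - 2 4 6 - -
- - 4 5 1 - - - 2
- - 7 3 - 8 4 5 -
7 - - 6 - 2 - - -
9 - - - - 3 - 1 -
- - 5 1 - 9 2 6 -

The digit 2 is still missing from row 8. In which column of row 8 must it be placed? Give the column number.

2

Consider where 2 can go in row 8.
row 8, column 3 is out (column 3 already has a 2).
row 8, column 4 is out (box 8 already has a 2).
row 8, column 5 is out (column 5 already has a 2).
row 8, column 7 is out (column 7 already has a 2).
row 8, column 9 is out (column 9 already has a 2).
So the only cell in row 8 that can hold 2 is row 8, column 2.
That is column 2.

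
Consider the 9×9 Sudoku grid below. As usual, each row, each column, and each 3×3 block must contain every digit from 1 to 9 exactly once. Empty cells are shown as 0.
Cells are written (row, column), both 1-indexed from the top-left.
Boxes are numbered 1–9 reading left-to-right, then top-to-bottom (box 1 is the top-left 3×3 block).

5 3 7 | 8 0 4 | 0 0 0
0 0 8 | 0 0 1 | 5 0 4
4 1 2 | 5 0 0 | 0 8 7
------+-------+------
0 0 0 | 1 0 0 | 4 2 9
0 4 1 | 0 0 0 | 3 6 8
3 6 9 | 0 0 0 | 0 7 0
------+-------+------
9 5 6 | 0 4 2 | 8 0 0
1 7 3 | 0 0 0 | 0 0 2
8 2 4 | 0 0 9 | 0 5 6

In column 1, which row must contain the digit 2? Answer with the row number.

5

Consider where 2 can go in column 1.
(2,1) is out (box 1 already has a 2).
(4,1) is out (row 4 already has a 2).
So the only cell in column 1 that can hold 2 is (5,1).
That is row 5.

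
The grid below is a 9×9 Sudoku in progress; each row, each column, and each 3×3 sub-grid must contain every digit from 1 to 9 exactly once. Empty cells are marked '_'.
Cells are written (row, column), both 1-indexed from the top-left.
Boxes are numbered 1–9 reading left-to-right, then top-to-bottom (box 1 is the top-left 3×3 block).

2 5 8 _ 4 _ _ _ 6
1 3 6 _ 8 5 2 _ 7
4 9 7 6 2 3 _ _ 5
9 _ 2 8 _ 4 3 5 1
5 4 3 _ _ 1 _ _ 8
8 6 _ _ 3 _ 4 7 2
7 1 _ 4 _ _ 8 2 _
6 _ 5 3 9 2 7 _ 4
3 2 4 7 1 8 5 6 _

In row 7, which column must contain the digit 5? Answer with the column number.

5

Consider where 5 can go in row 7.
(7,3) is out (column 3 already has a 5).
(7,6) is out (column 6 already has a 5).
(7,9) is out (column 9 already has a 5).
So the only cell in row 7 that can hold 5 is (7,5).
That is column 5.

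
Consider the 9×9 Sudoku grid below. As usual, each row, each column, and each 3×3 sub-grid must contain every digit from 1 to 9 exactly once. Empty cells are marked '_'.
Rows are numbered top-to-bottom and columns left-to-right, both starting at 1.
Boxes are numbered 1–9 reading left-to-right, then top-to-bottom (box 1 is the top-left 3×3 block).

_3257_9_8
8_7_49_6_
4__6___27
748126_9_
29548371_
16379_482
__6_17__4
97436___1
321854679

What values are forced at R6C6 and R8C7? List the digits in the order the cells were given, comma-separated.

5,8

For R6C6:
  Row 6 already contains {1, 2, 3, 4, 6, 7, 8, 9}.
  Column 6 already contains {3, 4, 6, 7, 9}.
  Its 3×3 block (box 5) already contains {1, 2, 3, 4, 6, 7, 8, 9}.
  The only value from 1–9 not eliminated is 5, so R6C6 = 5.
For R8C7:
  Consider where 8 can go in row 8.
  R8C6 is out (box 8 already has a 8).
  R8C8 is out (column 8 already has a 8).
  So the only cell in row 8 that can hold 8 is R8C7.
  So R8C7 = 8.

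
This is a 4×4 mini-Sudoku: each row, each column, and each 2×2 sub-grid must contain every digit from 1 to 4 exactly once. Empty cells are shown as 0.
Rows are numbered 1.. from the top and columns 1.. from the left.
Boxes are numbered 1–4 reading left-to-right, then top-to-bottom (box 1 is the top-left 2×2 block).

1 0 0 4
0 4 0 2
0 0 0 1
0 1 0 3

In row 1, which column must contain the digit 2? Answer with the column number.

2

Consider where 2 can go in row 1.
row 1, column 3 is out (box 2 already has a 2).
So the only cell in row 1 that can hold 2 is row 1, column 2.
That is column 2.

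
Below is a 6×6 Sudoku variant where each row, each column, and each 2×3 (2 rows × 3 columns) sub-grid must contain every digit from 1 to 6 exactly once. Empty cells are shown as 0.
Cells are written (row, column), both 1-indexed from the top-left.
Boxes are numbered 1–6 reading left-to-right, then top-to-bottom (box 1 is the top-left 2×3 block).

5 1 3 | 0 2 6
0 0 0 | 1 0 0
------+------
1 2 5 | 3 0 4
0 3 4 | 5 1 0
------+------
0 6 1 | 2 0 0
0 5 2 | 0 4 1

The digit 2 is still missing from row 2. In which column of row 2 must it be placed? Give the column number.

1

Consider where 2 can go in row 2.
(2,2) is out (column 2 already has a 2).
(2,3) is out (column 3 already has a 2).
(2,5) is out (column 5 already has a 2).
(2,6) is out (box 2 already has a 2).
So the only cell in row 2 that can hold 2 is (2,1).
That is column 1.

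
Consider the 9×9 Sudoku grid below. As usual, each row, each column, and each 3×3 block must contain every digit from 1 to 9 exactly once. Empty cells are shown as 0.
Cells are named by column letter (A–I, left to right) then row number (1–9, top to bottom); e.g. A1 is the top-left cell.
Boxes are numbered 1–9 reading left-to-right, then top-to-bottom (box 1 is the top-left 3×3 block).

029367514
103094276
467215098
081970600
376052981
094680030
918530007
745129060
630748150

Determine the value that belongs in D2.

Row 2 already contains {1, 2, 3, 4, 6, 7, 9}.
Column D already contains {1, 2, 3, 5, 6, 7, 9}.
Its 3×3 block (box 2) already contains {1, 2, 3, 4, 5, 6, 7, 9}.
The only value from 1–9 not eliminated is 8, so D2 = 8.

8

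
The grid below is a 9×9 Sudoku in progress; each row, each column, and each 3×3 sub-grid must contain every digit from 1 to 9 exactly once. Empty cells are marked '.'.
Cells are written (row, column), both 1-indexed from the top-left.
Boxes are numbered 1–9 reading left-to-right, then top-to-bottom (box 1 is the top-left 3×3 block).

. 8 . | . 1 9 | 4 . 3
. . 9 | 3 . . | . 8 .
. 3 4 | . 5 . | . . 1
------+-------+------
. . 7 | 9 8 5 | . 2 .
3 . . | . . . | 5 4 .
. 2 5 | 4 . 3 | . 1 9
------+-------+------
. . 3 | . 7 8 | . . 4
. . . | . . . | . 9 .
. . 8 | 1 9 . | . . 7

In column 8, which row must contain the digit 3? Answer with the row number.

9

Consider where 3 can go in column 8.
(1,8) is out (row 1 already has a 3).
(3,8) is out (row 3 already has a 3).
(7,8) is out (row 7 already has a 3).
So the only cell in column 8 that can hold 3 is (9,8).
That is row 9.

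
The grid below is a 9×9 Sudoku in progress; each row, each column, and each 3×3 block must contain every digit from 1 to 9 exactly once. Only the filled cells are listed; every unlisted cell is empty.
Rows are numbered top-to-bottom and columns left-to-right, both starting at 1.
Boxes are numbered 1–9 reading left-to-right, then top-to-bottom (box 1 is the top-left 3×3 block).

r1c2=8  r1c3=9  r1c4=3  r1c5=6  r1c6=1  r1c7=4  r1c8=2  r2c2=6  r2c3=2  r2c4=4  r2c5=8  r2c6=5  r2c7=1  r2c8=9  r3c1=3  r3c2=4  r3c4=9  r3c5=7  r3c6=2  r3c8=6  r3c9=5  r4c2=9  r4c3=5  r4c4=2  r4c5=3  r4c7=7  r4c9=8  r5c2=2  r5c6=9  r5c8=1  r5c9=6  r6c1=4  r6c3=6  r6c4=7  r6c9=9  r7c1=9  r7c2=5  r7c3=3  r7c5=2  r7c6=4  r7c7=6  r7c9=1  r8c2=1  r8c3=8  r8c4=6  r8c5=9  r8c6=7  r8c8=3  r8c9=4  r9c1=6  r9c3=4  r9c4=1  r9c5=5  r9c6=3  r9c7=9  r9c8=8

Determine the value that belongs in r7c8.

7

Row 7 already contains {1, 2, 3, 4, 5, 6, 9}.
Column 8 already contains {1, 2, 3, 6, 8, 9}.
Its 3×3 block (box 9) already contains {1, 3, 4, 6, 8, 9}.
The only value from 1–9 not eliminated is 7, so r7c8 = 7.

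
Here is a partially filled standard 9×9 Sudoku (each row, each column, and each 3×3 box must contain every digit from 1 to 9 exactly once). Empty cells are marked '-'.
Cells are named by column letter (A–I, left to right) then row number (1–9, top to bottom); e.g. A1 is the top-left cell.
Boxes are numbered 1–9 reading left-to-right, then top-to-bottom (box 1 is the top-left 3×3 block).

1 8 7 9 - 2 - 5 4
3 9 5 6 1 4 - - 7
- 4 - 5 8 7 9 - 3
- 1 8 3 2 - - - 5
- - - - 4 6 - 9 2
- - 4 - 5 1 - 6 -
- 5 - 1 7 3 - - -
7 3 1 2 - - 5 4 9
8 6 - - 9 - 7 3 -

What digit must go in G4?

4

Row 4 already contains {1, 2, 3, 5, 8}.
Column G already contains {5, 7, 9}.
Its 3×3 block (box 6) already contains {2, 5, 6, 9}.
The only value from 1–9 not eliminated is 4, so G4 = 4.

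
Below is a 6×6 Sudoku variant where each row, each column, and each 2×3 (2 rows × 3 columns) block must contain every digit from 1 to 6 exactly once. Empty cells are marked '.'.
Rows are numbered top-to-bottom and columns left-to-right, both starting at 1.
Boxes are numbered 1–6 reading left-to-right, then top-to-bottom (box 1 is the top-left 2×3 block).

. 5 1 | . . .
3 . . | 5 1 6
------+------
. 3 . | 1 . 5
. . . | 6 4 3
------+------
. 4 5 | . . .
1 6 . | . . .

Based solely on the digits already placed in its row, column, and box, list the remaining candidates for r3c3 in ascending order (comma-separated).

2,4,6

Row 3 already contains {1, 3, 5}.
Column 3 already contains {1, 5}.
Its 2×3 block (box 3) already contains {3}.
Removing those from 1–6 leaves {2, 4, 6} as the candidates for r3c3.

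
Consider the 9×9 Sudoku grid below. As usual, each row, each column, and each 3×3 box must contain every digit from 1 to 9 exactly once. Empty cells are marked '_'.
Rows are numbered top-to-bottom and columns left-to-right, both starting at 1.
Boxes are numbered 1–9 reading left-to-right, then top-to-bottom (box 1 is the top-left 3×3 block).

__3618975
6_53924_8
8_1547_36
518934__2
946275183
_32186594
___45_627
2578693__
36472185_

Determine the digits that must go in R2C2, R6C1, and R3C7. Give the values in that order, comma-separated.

For R2C2:
  Row 2 already contains {2, 3, 4, 5, 6, 8, 9}.
  Column 2 already contains {1, 3, 4, 5, 6}.
  Its 3×3 block (box 1) already contains {1, 3, 5, 6, 8}.
  The only value from 1–9 not eliminated is 7, so R2C2 = 7.
For R6C1:
  Row 6 already contains {1, 2, 3, 4, 5, 6, 8, 9}.
  Column 1 already contains {2, 3, 5, 6, 8, 9}.
  Its 3×3 block (box 4) already contains {1, 2, 3, 4, 5, 6, 8, 9}.
  The only value from 1–9 not eliminated is 7, so R6C1 = 7.
For R3C7:
  Row 3 already contains {1, 3, 4, 5, 6, 7, 8}.
  Column 7 already contains {1, 3, 4, 5, 6, 8, 9}.
  Its 3×3 block (box 3) already contains {3, 4, 5, 6, 7, 8, 9}.
  The only value from 1–9 not eliminated is 2, so R3C7 = 2.

7,7,2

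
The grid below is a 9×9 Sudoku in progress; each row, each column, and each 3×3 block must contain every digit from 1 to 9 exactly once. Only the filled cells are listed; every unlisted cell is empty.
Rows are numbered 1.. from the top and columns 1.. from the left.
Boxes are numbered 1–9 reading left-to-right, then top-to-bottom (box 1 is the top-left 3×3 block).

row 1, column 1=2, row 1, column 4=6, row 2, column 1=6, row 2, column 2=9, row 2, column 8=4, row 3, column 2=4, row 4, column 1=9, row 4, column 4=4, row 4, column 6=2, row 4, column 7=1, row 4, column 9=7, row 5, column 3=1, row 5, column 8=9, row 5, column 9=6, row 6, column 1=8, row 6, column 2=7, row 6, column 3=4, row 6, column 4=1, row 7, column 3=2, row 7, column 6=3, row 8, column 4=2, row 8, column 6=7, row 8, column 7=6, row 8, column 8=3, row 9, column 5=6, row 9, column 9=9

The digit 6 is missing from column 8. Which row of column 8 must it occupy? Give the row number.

Consider where 6 can go in column 8.
row 1, column 8 is out (row 1 already has a 6).
row 4, column 8 is out (box 6 already has a 6).
row 6, column 8 is out (box 6 already has a 6).
row 7, column 8 is out (box 9 already has a 6).
row 9, column 8 is out (row 9 already has a 6).
So the only cell in column 8 that can hold 6 is row 3, column 8.
That is row 3.

3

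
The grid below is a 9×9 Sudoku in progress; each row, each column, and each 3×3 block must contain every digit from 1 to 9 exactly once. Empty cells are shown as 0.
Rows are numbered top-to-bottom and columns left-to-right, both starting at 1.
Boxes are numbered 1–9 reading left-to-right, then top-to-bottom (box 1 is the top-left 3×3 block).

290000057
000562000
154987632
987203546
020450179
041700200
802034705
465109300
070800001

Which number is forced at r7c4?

6

Row 7 already contains {2, 3, 4, 5, 7, 8}.
Column 4 already contains {1, 2, 4, 5, 7, 8, 9}.
Its 3×3 block (box 8) already contains {1, 3, 4, 8, 9}.
The only value from 1–9 not eliminated is 6, so r7c4 = 6.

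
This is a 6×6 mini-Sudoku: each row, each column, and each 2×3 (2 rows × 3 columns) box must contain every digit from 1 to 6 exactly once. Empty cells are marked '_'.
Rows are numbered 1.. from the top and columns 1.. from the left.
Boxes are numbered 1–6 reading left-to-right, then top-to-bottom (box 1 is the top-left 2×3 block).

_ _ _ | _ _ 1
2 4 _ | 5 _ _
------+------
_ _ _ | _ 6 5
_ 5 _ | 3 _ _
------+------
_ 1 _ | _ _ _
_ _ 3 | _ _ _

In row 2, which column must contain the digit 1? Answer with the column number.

3

Consider where 1 can go in row 2.
row 2, column 5 is out (box 2 already has a 1).
row 2, column 6 is out (column 6 already has a 1).
So the only cell in row 2 that can hold 1 is row 2, column 3.
That is column 3.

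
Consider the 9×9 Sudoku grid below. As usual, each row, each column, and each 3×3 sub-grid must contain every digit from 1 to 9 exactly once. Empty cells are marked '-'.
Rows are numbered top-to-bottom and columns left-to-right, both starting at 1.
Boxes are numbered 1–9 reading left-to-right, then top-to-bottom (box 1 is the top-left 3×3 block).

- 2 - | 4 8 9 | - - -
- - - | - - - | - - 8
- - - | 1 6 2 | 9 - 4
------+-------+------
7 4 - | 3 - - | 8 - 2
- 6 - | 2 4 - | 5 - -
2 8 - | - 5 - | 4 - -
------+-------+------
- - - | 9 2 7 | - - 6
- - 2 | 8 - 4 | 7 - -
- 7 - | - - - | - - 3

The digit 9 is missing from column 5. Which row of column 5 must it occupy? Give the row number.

Consider where 9 can go in column 5.
r2c5 is out (box 2 already has a 9).
r8c5 is out (box 8 already has a 9).
r9c5 is out (box 8 already has a 9).
So the only cell in column 5 that can hold 9 is r4c5.
That is row 4.

4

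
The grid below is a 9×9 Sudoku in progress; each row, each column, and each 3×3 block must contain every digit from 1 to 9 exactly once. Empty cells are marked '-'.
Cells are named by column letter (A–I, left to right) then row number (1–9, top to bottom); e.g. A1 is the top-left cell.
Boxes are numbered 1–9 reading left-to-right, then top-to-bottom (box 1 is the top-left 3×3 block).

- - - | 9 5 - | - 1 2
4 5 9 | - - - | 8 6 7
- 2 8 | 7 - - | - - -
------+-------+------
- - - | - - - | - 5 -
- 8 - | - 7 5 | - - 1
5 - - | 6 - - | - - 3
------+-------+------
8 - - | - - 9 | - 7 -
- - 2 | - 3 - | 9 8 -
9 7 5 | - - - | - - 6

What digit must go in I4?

Cell I4 itself could take any of {4, 8, 9} by direct elimination.
Consider where 8 can go in box 6.
G4 is out (column G already has a 8).
G5 is out (row 5 already has a 8).
H5 is out (row 5 already has a 8).
G6 is out (column G already has a 8).
H6 is out (column H already has a 8).
So the only cell in box 6 that can hold 8 is I4.
Therefore I4 = 8.

8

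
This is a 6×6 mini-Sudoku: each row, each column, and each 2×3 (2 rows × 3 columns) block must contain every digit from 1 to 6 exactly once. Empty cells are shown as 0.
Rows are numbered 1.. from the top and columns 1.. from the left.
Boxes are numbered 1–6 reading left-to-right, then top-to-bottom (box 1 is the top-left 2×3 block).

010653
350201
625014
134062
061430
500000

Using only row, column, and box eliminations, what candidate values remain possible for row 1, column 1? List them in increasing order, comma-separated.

2,4

Row 1 already contains {1, 3, 5, 6}.
Column 1 already contains {1, 3, 5, 6}.
Its 2×3 block (box 1) already contains {1, 3, 5}.
Removing those from 1–6 leaves {2, 4} as the candidates for row 1, column 1.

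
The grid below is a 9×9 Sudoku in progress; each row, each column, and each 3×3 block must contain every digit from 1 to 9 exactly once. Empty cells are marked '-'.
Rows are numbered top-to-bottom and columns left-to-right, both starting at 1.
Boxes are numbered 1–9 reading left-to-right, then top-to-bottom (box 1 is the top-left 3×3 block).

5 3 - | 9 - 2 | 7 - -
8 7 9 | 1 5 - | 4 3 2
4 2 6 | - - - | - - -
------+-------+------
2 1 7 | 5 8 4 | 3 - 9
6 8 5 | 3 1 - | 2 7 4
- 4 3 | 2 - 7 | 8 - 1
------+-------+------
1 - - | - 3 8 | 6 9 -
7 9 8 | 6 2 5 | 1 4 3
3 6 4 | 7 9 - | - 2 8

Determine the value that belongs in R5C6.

Row 5 already contains {1, 2, 3, 4, 5, 6, 7, 8}.
Column 6 already contains {2, 4, 5, 7, 8}.
Its 3×3 block (box 5) already contains {1, 2, 3, 4, 5, 7, 8}.
The only value from 1–9 not eliminated is 9, so R5C6 = 9.

9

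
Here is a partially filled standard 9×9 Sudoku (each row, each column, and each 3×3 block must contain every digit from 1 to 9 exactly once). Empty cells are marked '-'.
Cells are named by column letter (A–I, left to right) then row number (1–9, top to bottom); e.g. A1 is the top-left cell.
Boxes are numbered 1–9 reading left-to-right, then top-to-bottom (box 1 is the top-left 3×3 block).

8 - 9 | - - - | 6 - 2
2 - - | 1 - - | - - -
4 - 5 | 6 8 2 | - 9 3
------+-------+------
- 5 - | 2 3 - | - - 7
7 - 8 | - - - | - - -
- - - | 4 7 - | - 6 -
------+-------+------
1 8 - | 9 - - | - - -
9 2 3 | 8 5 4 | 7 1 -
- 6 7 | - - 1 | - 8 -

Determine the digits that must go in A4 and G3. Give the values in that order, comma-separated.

For A4:
  Row 4 already contains {2, 3, 5, 7}.
  Column A already contains {1, 2, 4, 7, 8, 9}.
  Its 3×3 block (box 4) already contains {5, 7, 8}.
  The only value from 1–9 not eliminated is 6, so A4 = 6.
For G3:
  Row 3 already contains {2, 3, 4, 5, 6, 8, 9}.
  Column G already contains {6, 7}.
  Its 3×3 block (box 3) already contains {2, 3, 6, 9}.
  The only value from 1–9 not eliminated is 1, so G3 = 1.

6,1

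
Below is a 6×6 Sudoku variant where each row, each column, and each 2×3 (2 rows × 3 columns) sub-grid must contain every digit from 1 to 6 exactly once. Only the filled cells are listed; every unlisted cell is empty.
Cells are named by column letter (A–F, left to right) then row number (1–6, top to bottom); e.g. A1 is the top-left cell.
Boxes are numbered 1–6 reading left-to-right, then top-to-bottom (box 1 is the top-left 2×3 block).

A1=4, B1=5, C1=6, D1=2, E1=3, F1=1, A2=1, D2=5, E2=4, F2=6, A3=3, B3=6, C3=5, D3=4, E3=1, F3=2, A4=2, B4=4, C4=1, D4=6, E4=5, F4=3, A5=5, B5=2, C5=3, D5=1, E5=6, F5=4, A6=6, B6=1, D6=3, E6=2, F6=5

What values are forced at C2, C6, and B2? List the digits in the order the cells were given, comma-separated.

2,4,3

For C2:
  Row 2 already contains {1, 4, 5, 6}.
  Column C already contains {1, 3, 5, 6}.
  Its 2×3 block (box 1) already contains {1, 4, 5, 6}.
  The only value from 1–6 not eliminated is 2, so C2 = 2.
For C6:
  Row 6 already contains {1, 2, 3, 5, 6}.
  Column C already contains {1, 3, 5, 6}.
  Its 2×3 block (box 5) already contains {1, 2, 3, 5, 6}.
  The only value from 1–6 not eliminated is 4, so C6 = 4.
For B2:
  Row 2 already contains {1, 4, 5, 6}.
  Column B already contains {1, 2, 4, 5, 6}.
  Its 2×3 block (box 1) already contains {1, 4, 5, 6}.
  The only value from 1–6 not eliminated is 3, so B2 = 3.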